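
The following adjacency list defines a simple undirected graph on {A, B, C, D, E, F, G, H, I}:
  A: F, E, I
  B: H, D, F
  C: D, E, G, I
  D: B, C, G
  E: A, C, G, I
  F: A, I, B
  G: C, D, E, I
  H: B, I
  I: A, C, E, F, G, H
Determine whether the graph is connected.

A breadth-first search from A visits A, F, E, I, B, C, G, H, D — all 9 vertices — so the graph is connected.

Yes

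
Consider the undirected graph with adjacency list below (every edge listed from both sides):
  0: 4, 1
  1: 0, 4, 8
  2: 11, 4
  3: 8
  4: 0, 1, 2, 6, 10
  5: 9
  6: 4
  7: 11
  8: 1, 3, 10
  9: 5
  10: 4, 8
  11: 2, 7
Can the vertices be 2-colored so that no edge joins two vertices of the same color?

No

The cycle 1-0-4-1 has length 3, which is odd, so the graph is not bipartite.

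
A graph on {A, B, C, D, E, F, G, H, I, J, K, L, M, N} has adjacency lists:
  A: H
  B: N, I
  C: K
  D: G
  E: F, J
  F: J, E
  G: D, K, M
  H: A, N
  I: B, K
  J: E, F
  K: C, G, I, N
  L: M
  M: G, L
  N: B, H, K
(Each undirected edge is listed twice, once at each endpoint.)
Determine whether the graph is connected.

Component: {E, F, J}
Component: {A, B, C, D, G, H, I, K, L, M, N}
No edge joins these 2 groups, so the graph is disconnected.

No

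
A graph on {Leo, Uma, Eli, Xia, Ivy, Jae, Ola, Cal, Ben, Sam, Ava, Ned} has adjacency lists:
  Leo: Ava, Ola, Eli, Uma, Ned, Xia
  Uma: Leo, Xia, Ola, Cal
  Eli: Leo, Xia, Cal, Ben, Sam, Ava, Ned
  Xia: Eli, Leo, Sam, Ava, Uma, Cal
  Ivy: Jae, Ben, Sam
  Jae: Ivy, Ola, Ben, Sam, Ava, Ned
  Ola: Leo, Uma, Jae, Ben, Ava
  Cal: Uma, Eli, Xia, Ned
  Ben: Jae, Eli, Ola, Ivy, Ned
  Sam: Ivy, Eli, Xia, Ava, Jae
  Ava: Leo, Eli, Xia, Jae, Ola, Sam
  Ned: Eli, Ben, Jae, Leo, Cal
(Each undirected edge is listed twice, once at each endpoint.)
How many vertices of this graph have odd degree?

Degrees: Leo:6, Uma:4, Eli:7, Xia:6, Ivy:3, Jae:6, Ola:5, Cal:4, Ben:5, Sam:5, Ava:6, Ned:5
Odd-degree vertices: Eli, Ivy, Ola, Ben, Sam, Ned.

6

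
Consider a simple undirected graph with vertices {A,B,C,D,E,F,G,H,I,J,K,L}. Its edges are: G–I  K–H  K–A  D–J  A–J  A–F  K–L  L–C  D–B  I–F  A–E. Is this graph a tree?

Yes

The graph has 12 vertices and 11 edges.
Connected and |E| = |V| - 1, which characterizes a tree.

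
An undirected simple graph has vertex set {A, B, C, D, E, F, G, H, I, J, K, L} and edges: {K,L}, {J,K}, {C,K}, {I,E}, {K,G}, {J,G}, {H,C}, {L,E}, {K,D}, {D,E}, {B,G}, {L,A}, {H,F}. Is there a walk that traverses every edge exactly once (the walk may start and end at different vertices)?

Degrees: A:1, B:1, C:2, D:2, E:3, F:1, G:3, H:2, I:1, J:2, K:5, L:3
Odd-degree vertices: A, B, E, F, G, I, K, L (8 total).
An Eulerian trail requires 0 or 2 odd-degree vertices; here there are 8.

No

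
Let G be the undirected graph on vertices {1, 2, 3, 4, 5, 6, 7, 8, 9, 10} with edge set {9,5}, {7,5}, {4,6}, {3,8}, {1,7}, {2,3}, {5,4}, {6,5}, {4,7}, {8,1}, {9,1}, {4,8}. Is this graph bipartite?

5-4-7-5 is an odd cycle (length 3), and a bipartite graph can contain only even cycles.

No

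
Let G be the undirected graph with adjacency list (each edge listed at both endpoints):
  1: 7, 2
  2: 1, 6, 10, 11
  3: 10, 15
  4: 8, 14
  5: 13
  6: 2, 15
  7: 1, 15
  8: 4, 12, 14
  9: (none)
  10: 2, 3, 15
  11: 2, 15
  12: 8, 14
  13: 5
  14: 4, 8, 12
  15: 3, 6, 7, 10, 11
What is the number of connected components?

Component: {9}
Component: {5, 13}
Component: {4, 8, 12, 14}
Component: {1, 2, 3, 6, 7, 10, 11, 15}

4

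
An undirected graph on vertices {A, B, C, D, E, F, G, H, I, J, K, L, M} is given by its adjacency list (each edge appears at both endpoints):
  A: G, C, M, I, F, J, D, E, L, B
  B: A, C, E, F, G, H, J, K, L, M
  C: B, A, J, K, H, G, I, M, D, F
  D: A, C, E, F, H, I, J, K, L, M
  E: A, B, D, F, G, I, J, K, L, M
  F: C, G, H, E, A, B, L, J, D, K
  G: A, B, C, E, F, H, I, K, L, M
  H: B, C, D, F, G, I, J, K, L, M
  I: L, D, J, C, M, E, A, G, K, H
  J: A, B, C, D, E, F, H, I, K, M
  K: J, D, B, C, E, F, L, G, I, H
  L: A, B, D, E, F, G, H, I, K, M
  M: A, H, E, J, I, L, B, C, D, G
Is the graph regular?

Degrees: A:10, B:10, C:10, D:10, E:10, F:10, G:10, H:10, I:10, J:10, K:10, L:10, M:10
All degrees equal 10; the graph is regular.

Yes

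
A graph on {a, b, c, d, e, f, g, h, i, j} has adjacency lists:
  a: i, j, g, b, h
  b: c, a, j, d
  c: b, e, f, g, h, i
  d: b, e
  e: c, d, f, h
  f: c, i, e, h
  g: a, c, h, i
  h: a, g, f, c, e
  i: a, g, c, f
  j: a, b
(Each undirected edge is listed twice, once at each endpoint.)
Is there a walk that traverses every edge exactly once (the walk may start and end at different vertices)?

Degrees: a:5, b:4, c:6, d:2, e:4, f:4, g:4, h:5, i:4, j:2
Odd-degree vertices: a, h (2 total).
With 2 odd-degree vertices and all edges in one connected piece, an Eulerian trail exists (from a to h).

Yes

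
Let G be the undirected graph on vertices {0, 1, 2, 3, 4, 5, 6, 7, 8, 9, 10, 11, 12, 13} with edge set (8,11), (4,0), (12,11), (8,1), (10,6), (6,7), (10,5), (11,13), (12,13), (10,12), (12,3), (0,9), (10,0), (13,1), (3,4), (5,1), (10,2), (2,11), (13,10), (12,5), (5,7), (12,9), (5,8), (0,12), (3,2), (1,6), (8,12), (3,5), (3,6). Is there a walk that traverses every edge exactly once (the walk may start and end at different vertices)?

Yes

Degrees: 0:4, 1:4, 2:3, 3:5, 4:2, 5:6, 6:4, 7:2, 8:4, 9:2, 10:6, 11:4, 12:8, 13:4
Odd-degree vertices: 2, 3 (2 total).
With 2 odd-degree vertices and all edges in one connected piece, an Eulerian trail exists (from 2 to 3).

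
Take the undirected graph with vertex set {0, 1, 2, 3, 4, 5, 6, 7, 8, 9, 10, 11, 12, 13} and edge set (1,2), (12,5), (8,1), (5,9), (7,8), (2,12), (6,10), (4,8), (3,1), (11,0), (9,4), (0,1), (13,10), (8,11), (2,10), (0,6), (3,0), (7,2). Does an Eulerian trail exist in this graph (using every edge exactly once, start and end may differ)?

Yes

Degrees: 0:4, 1:4, 2:4, 3:2, 4:2, 5:2, 6:2, 7:2, 8:4, 9:2, 10:3, 11:2, 12:2, 13:1
Odd-degree vertices: 10, 13 (2 total).
The non-isolated vertices are connected and exactly 2 have odd degree, so an Eulerian trail exists (from 10 to 13).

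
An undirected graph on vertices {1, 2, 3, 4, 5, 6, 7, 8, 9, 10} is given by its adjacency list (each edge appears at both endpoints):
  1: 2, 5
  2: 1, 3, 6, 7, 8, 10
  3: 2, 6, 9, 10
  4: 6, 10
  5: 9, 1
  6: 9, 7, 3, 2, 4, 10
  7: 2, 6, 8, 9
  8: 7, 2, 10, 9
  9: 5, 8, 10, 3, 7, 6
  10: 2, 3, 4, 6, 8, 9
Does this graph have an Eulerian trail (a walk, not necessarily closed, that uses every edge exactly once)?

Yes

Degrees: 1:2, 2:6, 3:4, 4:2, 5:2, 6:6, 7:4, 8:4, 9:6, 10:6
Odd-degree vertices: none (0 total).
With 0 odd-degree vertices and all edges in one connected piece, an Eulerian trail exists.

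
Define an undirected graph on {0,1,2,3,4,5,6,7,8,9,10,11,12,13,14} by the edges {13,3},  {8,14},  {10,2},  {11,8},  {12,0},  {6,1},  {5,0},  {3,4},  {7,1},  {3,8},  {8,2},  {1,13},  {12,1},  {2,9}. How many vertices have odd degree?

10

Degrees: 0:2, 1:4, 2:3, 3:3, 4:1, 5:1, 6:1, 7:1, 8:4, 9:1, 10:1, 11:1, 12:2, 13:2, 14:1
Odd-degree vertices: 2, 3, 4, 5, 6, 7, 9, 10, 11, 14.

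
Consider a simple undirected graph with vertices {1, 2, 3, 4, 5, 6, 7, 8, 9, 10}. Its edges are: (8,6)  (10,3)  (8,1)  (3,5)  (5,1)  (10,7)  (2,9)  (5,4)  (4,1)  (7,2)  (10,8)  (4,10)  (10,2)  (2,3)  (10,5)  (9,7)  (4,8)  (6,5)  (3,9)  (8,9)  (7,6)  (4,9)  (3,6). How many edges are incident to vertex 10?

6

Neighbors of 10: 2, 3, 4, 5, 7, 8.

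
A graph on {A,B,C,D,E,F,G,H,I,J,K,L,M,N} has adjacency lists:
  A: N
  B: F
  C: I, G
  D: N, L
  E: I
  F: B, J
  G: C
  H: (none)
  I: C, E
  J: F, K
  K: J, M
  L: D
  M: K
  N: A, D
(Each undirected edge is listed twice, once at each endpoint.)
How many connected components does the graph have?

4

Component: {H}
Component: {A, D, L, N}
Component: {C, E, G, I}
Component: {B, F, J, K, M}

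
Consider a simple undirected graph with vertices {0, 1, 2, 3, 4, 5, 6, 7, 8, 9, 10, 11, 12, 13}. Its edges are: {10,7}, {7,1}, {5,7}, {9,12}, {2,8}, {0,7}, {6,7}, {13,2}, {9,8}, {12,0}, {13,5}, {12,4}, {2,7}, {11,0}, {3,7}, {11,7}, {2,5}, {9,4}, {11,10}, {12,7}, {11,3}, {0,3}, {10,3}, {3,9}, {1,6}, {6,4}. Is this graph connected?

Starting from 0 and exploring outward reaches every vertex (0, 3, 12, 11, 7, 10, 9, 4, 5, 1, 6, 2, 8, 13); the graph is connected.

Yes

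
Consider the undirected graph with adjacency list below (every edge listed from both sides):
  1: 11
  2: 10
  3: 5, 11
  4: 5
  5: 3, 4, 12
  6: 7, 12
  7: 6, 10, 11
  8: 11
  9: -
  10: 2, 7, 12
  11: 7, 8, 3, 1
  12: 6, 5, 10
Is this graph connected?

No

Component: {9}
Component: {1, 2, 3, 4, 5, 6, 7, 8, 10, 11, 12}
No edge joins these 2 groups, so the graph is disconnected.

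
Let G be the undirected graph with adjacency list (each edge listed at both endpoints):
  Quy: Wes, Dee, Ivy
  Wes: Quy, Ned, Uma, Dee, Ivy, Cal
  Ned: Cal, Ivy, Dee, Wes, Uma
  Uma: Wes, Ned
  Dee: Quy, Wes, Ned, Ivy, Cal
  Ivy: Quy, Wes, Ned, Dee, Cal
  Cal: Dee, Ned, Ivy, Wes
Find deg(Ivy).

Neighbors of Ivy: Quy, Wes, Ned, Dee, Cal.

5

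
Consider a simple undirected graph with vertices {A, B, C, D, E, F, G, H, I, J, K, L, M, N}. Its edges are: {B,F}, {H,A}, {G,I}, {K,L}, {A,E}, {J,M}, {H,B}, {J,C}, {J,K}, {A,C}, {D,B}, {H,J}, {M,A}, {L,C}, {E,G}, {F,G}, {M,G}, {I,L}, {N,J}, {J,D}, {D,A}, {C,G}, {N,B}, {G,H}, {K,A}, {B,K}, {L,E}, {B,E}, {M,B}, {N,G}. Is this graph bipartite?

Yes

Partition the vertices as {C, D, E, F, H, I, K, M, N} vs {A, B, G, J, L}. Each listed edge has one endpoint in each part, so the graph is bipartite.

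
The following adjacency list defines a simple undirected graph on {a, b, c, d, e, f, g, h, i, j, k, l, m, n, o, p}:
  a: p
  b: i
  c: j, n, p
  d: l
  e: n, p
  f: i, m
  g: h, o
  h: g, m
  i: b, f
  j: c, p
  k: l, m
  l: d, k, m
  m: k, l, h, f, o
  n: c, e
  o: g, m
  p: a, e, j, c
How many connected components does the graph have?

2

Component: {a, c, e, j, n, p}
Component: {b, d, f, g, h, i, k, l, m, o}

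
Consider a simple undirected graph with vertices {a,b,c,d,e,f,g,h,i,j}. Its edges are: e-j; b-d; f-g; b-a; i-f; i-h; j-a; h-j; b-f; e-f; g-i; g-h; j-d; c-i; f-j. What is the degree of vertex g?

3

Neighbors of g: f, h, i.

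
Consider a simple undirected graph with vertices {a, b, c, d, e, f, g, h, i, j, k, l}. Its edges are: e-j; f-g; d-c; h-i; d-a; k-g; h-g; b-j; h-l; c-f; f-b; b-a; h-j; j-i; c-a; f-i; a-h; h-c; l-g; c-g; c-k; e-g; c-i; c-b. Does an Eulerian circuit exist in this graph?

Degrees: a:4, b:4, c:8, d:2, e:2, f:4, g:6, h:6, i:4, j:4, k:2, l:2
Every vertex has even degree and the edges form a single connected piece, so an Eulerian circuit exists.

Yes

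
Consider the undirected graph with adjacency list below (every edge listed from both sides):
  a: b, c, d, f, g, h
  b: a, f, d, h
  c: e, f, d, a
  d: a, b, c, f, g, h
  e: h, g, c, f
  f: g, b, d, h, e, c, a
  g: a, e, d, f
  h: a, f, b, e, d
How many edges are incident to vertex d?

6

Neighbors of d: a, b, c, f, g, h.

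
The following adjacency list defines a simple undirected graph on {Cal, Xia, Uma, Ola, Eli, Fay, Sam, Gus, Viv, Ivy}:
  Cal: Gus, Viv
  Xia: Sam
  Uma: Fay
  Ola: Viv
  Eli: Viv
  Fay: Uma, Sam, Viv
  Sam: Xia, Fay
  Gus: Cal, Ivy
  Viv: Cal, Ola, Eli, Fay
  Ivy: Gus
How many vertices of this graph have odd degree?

6

Degrees: Cal:2, Xia:1, Uma:1, Ola:1, Eli:1, Fay:3, Sam:2, Gus:2, Viv:4, Ivy:1
Odd-degree vertices: Xia, Uma, Ola, Eli, Fay, Ivy.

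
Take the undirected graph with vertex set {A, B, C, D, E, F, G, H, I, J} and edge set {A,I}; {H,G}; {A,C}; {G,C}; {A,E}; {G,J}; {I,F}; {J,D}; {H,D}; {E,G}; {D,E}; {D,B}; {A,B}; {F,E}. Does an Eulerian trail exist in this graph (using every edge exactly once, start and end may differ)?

Yes

Degrees: A:4, B:2, C:2, D:4, E:4, F:2, G:4, H:2, I:2, J:2
Odd-degree vertices: none (0 total).
With 0 odd-degree vertices and all edges in one connected piece, an Eulerian trail exists.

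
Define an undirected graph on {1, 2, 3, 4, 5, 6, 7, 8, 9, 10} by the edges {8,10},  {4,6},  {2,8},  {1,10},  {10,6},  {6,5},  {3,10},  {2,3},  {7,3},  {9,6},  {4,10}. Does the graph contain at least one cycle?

|V| = 10, |E| = 11, number of components = 1.
Since 11 > 10 - 1, a cycle must exist; for instance 10-3-2-8-10.

Yes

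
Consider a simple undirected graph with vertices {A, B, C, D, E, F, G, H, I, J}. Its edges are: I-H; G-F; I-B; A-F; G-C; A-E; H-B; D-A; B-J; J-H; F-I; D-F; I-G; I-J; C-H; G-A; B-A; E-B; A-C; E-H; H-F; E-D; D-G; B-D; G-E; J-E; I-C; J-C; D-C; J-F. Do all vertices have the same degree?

Yes

Degrees: A:6, B:6, C:6, D:6, E:6, F:6, G:6, H:6, I:6, J:6
All degrees equal 6; the graph is regular.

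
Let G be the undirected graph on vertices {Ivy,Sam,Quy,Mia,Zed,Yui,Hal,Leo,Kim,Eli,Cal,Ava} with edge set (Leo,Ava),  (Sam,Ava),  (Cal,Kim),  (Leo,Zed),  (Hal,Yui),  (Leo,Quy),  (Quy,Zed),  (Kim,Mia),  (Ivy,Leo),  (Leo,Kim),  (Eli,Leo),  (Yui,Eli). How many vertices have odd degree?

6

Degrees: Ivy:1, Sam:1, Quy:2, Mia:1, Zed:2, Yui:2, Hal:1, Leo:6, Kim:3, Eli:2, Cal:1, Ava:2
Odd-degree vertices: Ivy, Sam, Mia, Hal, Kim, Cal.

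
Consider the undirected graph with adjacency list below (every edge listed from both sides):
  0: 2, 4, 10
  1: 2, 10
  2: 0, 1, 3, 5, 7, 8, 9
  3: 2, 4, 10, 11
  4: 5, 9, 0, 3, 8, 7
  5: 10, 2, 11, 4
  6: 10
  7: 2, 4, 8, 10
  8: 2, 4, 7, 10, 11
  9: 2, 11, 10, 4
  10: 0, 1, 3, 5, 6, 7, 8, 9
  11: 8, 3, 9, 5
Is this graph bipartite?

No

8-7-4-8 is an odd cycle (length 3), and a bipartite graph can contain only even cycles.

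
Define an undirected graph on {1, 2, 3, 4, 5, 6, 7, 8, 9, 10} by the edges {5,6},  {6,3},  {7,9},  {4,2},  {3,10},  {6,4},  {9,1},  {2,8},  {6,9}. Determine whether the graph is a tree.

Yes

The graph has 10 vertices and 9 edges.
It is connected with exactly 9 edges, hence acyclic — it is a tree.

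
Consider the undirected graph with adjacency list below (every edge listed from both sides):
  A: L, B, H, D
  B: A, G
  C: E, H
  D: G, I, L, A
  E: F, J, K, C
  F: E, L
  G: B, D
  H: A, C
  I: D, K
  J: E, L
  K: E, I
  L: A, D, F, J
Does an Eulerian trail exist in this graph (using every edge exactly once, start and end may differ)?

Degrees: A:4, B:2, C:2, D:4, E:4, F:2, G:2, H:2, I:2, J:2, K:2, L:4
Odd-degree vertices: none (0 total).
The non-isolated vertices are connected and exactly 0 have odd degree, so an Eulerian trail exists.

Yes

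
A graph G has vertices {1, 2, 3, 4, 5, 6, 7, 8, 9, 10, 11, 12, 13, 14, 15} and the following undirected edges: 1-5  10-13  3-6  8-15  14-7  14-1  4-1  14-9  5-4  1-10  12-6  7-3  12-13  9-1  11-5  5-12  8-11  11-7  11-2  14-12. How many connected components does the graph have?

1

Component: {1, 2, 3, 4, 5, 6, 7, 8, 9, 10, 11, 12, 13, 14, 15}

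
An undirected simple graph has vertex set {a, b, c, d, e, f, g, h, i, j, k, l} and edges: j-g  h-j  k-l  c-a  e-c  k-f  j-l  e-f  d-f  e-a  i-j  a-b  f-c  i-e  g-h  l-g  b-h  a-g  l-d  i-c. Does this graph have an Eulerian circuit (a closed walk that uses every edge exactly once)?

Degrees: a:4, b:2, c:4, d:2, e:4, f:4, g:4, h:3, i:3, j:4, k:2, l:4
h, i have odd degree; an Eulerian circuit needs every degree to be even, so none exists.

No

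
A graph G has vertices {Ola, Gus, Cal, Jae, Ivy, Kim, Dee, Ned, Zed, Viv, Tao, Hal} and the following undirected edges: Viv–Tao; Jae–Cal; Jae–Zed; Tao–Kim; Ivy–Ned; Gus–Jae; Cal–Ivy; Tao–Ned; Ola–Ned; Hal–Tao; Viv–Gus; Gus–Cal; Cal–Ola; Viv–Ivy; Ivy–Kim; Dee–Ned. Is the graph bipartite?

Gus-Jae-Cal-Gus is an odd cycle (length 3), and a bipartite graph can contain only even cycles.

No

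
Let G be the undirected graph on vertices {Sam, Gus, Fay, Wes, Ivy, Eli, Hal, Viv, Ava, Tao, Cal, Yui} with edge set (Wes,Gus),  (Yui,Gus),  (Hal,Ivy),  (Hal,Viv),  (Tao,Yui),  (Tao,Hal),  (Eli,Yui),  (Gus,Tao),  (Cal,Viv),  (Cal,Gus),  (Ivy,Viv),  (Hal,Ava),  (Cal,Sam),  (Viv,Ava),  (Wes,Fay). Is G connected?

Starting from Sam and exploring outward reaches every vertex (Sam, Cal, Viv, Gus, Ivy, Hal, Ava, Yui, Tao, Wes, Eli, Fay); the graph is connected.

Yes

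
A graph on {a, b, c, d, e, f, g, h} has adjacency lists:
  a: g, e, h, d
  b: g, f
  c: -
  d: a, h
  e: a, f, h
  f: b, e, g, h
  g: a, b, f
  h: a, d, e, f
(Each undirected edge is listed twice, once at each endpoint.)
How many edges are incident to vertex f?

4

Neighbors of f: b, e, g, h.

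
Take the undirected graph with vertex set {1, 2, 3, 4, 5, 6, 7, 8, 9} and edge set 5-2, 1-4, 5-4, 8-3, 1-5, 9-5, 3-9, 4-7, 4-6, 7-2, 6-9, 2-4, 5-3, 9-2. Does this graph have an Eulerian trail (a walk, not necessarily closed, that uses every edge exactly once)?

No

Degrees: 1:2, 2:4, 3:3, 4:5, 5:5, 6:2, 7:2, 8:1, 9:4
Odd-degree vertices: 3, 4, 5, 8 (4 total).
An Eulerian trail requires 0 or 2 odd-degree vertices; here there are 4.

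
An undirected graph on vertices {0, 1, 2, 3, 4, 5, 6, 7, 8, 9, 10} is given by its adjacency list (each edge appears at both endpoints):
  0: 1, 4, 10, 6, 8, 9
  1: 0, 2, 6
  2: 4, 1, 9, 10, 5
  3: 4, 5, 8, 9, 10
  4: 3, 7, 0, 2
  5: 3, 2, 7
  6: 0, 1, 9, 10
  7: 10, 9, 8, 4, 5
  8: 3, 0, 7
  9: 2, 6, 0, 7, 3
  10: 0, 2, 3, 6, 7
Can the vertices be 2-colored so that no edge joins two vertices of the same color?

No

The cycle 0-6-10-0 has length 3, which is odd, so the graph is not bipartite.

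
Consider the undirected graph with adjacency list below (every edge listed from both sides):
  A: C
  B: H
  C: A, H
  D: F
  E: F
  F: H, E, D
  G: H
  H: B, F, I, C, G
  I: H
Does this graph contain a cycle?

No

|V| = 9, |E| = 8, number of components = 1.
Since 8 = 9 - 1, the graph is a forest and contains no cycle.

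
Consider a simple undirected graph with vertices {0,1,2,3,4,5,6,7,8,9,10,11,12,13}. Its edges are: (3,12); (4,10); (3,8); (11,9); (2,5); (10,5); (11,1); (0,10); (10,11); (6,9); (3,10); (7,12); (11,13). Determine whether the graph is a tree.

The graph has 14 vertices and 13 edges.
It is connected with exactly 13 edges, hence acyclic — it is a tree.

Yes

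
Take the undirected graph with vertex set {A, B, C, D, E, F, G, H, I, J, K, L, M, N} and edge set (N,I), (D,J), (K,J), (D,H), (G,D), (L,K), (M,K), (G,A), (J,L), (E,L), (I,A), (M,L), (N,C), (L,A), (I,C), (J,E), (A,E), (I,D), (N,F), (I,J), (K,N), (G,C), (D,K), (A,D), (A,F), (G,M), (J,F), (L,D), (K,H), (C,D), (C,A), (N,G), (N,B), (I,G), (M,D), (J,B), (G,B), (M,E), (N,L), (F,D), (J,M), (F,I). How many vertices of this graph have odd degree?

Degrees: A:7, B:3, C:5, D:10, E:4, F:5, G:7, H:2, I:7, J:8, K:6, L:7, M:6, N:7
Odd-degree vertices: A, B, C, F, G, I, L, N.

8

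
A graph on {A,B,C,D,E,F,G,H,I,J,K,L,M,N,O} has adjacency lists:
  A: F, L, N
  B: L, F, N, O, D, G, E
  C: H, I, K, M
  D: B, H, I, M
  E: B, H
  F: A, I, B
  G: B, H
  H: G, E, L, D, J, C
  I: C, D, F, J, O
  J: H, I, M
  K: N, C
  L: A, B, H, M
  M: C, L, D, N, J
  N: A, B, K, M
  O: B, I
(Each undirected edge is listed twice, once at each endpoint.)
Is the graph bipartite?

Color {C, D, E, F, G, J, L, N, O} black and {A, B, H, I, K, M} white. No edge joins two same-colored vertices, so the graph is bipartite.

Yes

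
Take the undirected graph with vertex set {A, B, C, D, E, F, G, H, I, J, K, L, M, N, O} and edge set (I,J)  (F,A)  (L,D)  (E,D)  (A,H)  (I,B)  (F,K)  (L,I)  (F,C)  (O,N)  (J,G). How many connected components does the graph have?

Component: {M}
Component: {N, O}
Component: {A, C, F, H, K}
Component: {B, D, E, G, I, J, L}

4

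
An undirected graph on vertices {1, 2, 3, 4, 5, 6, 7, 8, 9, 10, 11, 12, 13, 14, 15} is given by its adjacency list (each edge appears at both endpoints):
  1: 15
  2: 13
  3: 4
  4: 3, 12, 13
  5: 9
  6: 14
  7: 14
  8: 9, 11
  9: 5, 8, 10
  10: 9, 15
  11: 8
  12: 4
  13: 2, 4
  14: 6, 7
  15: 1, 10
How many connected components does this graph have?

3

Component: {6, 7, 14}
Component: {2, 3, 4, 12, 13}
Component: {1, 5, 8, 9, 10, 11, 15}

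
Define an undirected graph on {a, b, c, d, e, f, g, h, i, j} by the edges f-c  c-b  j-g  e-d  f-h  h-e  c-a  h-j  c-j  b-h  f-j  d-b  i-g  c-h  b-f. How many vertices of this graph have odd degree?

4

Degrees: a:1, b:4, c:5, d:2, e:2, f:4, g:2, h:5, i:1, j:4
Odd-degree vertices: a, c, h, i.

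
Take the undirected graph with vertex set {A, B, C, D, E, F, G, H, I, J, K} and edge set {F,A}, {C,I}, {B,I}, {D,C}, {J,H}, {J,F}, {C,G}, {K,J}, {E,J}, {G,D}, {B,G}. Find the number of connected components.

2

Component: {B, C, D, G, I}
Component: {A, E, F, H, J, K}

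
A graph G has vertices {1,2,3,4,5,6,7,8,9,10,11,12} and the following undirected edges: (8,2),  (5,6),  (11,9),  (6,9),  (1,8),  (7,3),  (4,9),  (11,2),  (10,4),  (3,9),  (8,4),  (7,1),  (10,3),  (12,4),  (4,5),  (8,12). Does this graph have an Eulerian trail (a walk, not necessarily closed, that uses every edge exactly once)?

Yes

Degrees: 1:2, 2:2, 3:3, 4:5, 5:2, 6:2, 7:2, 8:4, 9:4, 10:2, 11:2, 12:2
Odd-degree vertices: 3, 4 (2 total).
With 2 odd-degree vertices and all edges in one connected piece, an Eulerian trail exists (from 3 to 4).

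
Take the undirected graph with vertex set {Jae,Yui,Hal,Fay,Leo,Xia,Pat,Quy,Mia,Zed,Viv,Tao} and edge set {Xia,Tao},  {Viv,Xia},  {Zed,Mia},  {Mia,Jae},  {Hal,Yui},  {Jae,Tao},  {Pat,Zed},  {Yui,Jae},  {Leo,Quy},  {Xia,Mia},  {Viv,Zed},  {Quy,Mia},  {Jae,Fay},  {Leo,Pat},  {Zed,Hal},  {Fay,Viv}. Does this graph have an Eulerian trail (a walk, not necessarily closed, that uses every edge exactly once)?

Degrees: Jae:4, Yui:2, Hal:2, Fay:2, Leo:2, Xia:3, Pat:2, Quy:2, Mia:4, Zed:4, Viv:3, Tao:2
Odd-degree vertices: Xia, Viv (2 total).
With 2 odd-degree vertices and all edges in one connected piece, an Eulerian trail exists (from Xia to Viv).

Yes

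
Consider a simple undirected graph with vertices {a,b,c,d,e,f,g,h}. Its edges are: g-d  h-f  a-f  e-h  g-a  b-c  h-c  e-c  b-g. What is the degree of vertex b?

2

Neighbors of b: c, g.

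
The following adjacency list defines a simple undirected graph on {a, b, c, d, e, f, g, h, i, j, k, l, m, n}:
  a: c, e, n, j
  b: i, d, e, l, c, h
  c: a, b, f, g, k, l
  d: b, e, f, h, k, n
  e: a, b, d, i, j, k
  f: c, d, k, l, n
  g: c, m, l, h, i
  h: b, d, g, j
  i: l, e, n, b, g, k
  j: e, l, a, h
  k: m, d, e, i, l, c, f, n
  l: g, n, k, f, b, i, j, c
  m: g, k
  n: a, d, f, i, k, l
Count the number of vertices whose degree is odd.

Degrees: a:4, b:6, c:6, d:6, e:6, f:5, g:5, h:4, i:6, j:4, k:8, l:8, m:2, n:6
Odd-degree vertices: f, g.

2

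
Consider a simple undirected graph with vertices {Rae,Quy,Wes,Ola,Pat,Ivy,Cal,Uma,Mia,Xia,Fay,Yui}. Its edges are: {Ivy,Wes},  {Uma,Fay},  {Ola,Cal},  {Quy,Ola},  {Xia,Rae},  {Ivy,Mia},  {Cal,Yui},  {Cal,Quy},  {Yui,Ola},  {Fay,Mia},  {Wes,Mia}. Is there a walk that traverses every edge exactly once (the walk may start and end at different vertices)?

Degrees: Rae:1, Quy:2, Wes:2, Ola:3, Pat:0, Ivy:2, Cal:3, Uma:1, Mia:3, Xia:1, Fay:2, Yui:2
Odd-degree vertices: Rae, Ola, Cal, Uma, Mia, Xia (6 total).
With 6 odd-degree vertices (more than two), no single trail can use every edge.

No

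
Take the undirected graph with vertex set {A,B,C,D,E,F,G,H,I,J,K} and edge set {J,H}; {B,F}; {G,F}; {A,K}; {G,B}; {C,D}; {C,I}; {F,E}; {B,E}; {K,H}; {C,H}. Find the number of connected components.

Component: {B, E, F, G}
Component: {A, C, D, H, I, J, K}

2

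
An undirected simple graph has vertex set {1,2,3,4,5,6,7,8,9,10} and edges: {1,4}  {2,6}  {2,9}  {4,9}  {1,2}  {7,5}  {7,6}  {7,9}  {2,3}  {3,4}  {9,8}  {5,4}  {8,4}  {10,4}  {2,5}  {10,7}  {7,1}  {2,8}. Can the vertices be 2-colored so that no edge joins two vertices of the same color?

The cycle 9-8-2-9 has length 3, which is odd, so the graph is not bipartite.

No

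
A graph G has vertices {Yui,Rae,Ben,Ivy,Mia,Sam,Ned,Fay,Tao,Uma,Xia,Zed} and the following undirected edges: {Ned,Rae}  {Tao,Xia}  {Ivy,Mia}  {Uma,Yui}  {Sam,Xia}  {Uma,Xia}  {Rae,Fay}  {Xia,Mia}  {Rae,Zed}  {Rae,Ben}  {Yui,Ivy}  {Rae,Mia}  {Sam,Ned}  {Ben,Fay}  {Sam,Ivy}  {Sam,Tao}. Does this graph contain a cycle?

Yes

The graph has 12 vertices, 16 edges, and 1 connected component.
One cycle is Rae-Fay-Ben-Rae.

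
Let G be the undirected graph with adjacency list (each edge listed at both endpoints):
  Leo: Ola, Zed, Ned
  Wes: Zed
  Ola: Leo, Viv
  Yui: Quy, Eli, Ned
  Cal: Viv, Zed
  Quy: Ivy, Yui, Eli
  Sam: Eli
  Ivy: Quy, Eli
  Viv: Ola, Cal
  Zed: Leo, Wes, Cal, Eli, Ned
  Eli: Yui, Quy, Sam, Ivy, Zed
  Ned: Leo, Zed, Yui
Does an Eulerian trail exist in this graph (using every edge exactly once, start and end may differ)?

Degrees: Leo:3, Wes:1, Ola:2, Yui:3, Cal:2, Quy:3, Sam:1, Ivy:2, Viv:2, Zed:5, Eli:5, Ned:3
Odd-degree vertices: Leo, Wes, Yui, Quy, Sam, Zed, Eli, Ned (8 total).
An Eulerian trail requires 0 or 2 odd-degree vertices; here there are 8.

No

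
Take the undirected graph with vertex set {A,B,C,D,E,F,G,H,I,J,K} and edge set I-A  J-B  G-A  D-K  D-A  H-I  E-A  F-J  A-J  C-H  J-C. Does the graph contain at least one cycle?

The graph has 11 vertices, 11 edges, and 1 connected component.
One cycle is A-I-H-C-J-A.

Yes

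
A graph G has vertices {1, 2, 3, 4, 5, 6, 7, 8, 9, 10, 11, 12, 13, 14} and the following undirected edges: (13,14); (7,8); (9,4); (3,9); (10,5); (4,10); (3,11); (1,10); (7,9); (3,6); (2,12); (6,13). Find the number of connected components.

2

Component: {2, 12}
Component: {1, 3, 4, 5, 6, 7, 8, 9, 10, 11, 13, 14}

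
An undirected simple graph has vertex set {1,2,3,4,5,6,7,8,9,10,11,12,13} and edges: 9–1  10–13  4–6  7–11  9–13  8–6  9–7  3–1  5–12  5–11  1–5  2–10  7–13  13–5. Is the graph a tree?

|V| = 13, |E| = 14.
It splits into 2 components, so it cannot be a tree.

No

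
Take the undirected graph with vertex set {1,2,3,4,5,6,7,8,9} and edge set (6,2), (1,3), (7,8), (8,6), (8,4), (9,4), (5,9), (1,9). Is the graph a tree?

|V| = 9, |E| = 8.
It is connected with exactly 8 edges, hence acyclic — it is a tree.

Yes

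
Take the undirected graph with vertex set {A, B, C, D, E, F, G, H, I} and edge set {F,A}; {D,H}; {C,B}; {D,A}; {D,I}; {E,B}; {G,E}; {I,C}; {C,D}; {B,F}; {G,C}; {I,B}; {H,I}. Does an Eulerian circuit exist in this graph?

Degrees: A:2, B:4, C:4, D:4, E:2, F:2, G:2, H:2, I:4
Every vertex has even degree and the edges form a single connected piece, so an Eulerian circuit exists.

Yes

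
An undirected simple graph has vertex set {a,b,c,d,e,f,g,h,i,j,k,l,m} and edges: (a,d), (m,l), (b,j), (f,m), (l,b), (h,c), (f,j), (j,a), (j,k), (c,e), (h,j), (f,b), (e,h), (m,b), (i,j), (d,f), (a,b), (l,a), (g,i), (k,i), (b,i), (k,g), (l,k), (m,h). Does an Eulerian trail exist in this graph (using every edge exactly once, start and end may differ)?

Yes

Degrees: a:4, b:6, c:2, d:2, e:2, f:4, g:2, h:4, i:4, j:6, k:4, l:4, m:4
Odd-degree vertices: none (0 total).
The non-isolated vertices are connected and exactly 0 have odd degree, so an Eulerian trail exists.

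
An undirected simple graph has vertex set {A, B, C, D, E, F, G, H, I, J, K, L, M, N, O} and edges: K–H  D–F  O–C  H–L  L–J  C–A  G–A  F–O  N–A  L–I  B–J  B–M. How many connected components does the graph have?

Component: {E}
Component: {A, C, D, F, G, N, O}
Component: {B, H, I, J, K, L, M}

3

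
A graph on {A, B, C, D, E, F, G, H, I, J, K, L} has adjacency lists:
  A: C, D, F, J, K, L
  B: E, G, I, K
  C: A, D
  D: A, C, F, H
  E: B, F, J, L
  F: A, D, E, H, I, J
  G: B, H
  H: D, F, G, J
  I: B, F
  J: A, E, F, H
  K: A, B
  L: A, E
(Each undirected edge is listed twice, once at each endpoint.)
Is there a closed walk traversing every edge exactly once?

Degrees: A:6, B:4, C:2, D:4, E:4, F:6, G:2, H:4, I:2, J:4, K:2, L:2
All degrees are even and the non-isolated vertices are connected — an Eulerian circuit exists.

Yes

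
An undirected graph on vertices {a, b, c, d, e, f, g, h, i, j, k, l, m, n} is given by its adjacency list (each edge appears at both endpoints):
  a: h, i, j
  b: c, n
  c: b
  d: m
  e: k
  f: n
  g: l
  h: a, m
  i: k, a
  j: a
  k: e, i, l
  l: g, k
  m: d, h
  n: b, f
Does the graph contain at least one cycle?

|V| = 14, |E| = 12, number of components = 2.
A forest on 14 vertices with 2 components has exactly 12 edges, which matches — so no cycle.

No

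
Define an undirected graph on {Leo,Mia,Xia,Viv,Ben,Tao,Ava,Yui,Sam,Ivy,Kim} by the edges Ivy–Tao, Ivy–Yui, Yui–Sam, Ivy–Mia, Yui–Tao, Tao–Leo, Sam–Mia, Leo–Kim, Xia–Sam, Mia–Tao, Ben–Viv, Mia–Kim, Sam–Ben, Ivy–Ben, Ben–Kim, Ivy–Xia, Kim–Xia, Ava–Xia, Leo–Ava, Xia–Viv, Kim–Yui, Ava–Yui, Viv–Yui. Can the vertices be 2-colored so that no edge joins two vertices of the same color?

No

Yui-Ivy-Tao-Yui is an odd cycle (length 3), and a bipartite graph can contain only even cycles.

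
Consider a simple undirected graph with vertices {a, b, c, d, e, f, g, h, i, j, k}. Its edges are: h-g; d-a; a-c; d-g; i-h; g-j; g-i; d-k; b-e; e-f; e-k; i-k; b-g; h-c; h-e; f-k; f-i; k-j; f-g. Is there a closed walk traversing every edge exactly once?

No

Degrees: a:2, b:2, c:2, d:3, e:4, f:4, g:6, h:4, i:4, j:2, k:5
Vertices with odd degree: d, k. An Eulerian circuit requires all degrees even.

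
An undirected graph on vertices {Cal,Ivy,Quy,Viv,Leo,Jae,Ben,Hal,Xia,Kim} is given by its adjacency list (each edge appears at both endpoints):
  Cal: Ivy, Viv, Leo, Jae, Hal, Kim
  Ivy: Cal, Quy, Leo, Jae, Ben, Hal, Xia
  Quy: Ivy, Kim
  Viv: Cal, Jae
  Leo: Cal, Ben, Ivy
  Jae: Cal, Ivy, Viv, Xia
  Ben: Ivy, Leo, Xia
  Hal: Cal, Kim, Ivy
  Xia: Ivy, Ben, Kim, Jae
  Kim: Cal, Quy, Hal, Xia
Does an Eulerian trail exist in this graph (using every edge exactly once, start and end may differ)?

No

Degrees: Cal:6, Ivy:7, Quy:2, Viv:2, Leo:3, Jae:4, Ben:3, Hal:3, Xia:4, Kim:4
Odd-degree vertices: Ivy, Leo, Ben, Hal (4 total).
With 4 odd-degree vertices (more than two), no single trail can use every edge.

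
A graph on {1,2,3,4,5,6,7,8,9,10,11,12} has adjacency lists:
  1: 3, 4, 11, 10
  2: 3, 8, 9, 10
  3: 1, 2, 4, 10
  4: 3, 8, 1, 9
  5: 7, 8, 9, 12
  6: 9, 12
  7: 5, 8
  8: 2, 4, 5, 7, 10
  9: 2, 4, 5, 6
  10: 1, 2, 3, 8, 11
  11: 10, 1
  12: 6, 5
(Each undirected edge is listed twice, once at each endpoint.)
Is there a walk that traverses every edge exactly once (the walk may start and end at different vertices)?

Degrees: 1:4, 2:4, 3:4, 4:4, 5:4, 6:2, 7:2, 8:5, 9:4, 10:5, 11:2, 12:2
Odd-degree vertices: 8, 10 (2 total).
With 2 odd-degree vertices and all edges in one connected piece, an Eulerian trail exists (from 8 to 10).

Yes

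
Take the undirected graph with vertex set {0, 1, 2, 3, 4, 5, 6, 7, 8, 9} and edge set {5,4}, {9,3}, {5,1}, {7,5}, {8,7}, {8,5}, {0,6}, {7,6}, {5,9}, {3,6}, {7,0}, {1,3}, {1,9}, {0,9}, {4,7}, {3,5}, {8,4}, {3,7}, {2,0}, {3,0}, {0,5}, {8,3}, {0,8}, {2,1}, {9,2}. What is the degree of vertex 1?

Neighbors of 1: 2, 3, 5, 9.

4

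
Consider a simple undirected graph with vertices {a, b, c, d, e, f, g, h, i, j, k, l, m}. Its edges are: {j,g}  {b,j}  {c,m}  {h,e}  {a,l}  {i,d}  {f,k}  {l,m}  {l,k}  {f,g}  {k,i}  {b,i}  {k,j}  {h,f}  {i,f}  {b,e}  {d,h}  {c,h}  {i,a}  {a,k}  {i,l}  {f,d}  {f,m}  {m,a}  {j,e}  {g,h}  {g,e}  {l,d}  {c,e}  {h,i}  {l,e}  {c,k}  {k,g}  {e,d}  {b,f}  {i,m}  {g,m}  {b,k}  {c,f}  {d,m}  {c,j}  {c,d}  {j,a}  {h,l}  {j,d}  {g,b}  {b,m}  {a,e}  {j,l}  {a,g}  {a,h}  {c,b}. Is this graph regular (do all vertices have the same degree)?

Degrees: a:8, b:8, c:8, d:8, e:8, f:8, g:8, h:8, i:8, j:8, k:8, l:8, m:8
Every vertex has degree 8, so the graph is 8-regular.

Yes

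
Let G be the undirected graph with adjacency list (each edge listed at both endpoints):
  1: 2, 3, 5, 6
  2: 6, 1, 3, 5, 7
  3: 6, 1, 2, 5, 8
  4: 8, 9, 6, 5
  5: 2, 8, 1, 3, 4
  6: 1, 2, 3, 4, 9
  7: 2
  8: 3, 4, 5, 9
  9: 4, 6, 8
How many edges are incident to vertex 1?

4

Neighbors of 1: 2, 3, 5, 6.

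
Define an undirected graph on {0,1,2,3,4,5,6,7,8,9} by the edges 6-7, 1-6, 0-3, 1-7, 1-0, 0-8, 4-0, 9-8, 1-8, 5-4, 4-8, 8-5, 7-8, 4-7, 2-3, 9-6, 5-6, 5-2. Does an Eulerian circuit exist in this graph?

Yes

Degrees: 0:4, 1:4, 2:2, 3:2, 4:4, 5:4, 6:4, 7:4, 8:6, 9:2
Every vertex has even degree and the edges form a single connected piece, so an Eulerian circuit exists.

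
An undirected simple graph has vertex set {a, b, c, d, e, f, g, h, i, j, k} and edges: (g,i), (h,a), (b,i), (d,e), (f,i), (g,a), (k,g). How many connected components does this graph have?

4

Component: {c}
Component: {j}
Component: {d, e}
Component: {a, b, f, g, h, i, k}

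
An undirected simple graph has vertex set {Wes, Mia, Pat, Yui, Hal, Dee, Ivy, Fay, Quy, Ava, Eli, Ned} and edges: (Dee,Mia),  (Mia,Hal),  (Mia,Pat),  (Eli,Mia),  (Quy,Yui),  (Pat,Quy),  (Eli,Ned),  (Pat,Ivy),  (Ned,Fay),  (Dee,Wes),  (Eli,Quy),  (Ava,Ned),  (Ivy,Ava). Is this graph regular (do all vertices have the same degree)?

No

Degrees: Wes:1, Mia:4, Pat:3, Yui:1, Hal:1, Dee:2, Ivy:2, Fay:1, Quy:3, Ava:2, Eli:3, Ned:3
Degrees are not all equal (e.g. deg(Wes)=1 but deg(Mia)=4); not regular.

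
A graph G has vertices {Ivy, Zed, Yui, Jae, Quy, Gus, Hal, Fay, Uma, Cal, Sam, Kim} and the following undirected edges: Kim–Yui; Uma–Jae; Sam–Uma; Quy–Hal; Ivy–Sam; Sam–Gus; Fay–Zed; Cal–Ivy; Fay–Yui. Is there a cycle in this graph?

|V| = 12, |E| = 9, number of components = 3.
Since 9 = 12 - 3, the graph is a forest and contains no cycle.

No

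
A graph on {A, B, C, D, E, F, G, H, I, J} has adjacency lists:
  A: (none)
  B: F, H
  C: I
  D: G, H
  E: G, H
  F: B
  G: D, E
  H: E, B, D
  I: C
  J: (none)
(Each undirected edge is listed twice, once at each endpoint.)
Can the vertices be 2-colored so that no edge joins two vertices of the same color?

Color {A, F, G, H, I, J} black and {B, C, D, E} white. No edge joins two same-colored vertices, so the graph is bipartite.

Yes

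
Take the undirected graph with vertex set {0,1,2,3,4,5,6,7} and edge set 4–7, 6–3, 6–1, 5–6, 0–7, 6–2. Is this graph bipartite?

Yes

Partition the vertices as {6, 7} vs {0, 1, 2, 3, 4, 5}. Each listed edge has one endpoint in each part, so the graph is bipartite.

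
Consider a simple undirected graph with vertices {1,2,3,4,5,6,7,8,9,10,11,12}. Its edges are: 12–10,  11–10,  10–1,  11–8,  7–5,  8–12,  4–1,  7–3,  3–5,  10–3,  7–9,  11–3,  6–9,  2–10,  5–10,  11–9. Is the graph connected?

Starting from 1 and exploring outward reaches every vertex (1, 10, 4, 11, 3, 5, 2, 12, 8, 9, 7, 6); the graph is connected.

Yes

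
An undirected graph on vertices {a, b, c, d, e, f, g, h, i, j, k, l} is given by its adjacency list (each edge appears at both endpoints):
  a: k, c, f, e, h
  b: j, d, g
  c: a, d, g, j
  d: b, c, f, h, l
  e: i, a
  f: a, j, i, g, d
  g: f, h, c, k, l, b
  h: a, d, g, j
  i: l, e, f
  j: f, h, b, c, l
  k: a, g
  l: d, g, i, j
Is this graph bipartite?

A valid 2-coloring puts {b, c, e, f, h, k, l} on one side and {a, d, g, i, j} on the other; every edge crosses between the two sides.

Yes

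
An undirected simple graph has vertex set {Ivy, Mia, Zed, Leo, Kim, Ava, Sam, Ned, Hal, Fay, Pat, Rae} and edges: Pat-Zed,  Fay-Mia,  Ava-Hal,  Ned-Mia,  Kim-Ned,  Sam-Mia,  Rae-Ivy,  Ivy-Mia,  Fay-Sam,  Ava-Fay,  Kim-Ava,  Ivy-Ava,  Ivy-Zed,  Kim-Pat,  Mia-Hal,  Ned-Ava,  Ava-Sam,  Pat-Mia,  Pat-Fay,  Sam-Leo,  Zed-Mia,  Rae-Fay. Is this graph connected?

A breadth-first search from Ivy visits Ivy, Rae, Zed, Ava, Mia, Fay, Pat, Sam, Hal, Kim, Ned, Leo — all 12 vertices — so the graph is connected.

Yes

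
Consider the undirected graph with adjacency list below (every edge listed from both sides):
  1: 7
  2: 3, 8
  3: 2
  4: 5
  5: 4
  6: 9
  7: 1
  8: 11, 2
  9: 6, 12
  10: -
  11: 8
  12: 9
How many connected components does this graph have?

5

Component: {10}
Component: {1, 7}
Component: {4, 5}
Component: {6, 9, 12}
Component: {2, 3, 8, 11}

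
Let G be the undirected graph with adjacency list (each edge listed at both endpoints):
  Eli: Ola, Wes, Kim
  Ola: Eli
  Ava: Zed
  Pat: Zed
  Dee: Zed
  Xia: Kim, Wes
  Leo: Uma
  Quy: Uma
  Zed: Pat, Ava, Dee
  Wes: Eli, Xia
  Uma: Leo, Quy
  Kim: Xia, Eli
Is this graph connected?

No

Component: {Leo, Quy, Uma}
Component: {Ava, Pat, Dee, Zed}
Component: {Eli, Ola, Xia, Wes, Kim}
No edge joins these 3 groups, so the graph is disconnected.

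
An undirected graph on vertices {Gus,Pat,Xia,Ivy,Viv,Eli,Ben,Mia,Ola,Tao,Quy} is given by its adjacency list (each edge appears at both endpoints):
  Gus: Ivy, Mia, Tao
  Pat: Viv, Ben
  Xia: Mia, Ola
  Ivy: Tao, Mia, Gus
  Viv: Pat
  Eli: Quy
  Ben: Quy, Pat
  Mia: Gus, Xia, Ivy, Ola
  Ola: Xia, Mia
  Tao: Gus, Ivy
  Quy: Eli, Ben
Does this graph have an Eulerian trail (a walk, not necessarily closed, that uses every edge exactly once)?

No

Degrees: Gus:3, Pat:2, Xia:2, Ivy:3, Viv:1, Eli:1, Ben:2, Mia:4, Ola:2, Tao:2, Quy:2
Odd-degree vertices: Gus, Ivy, Viv, Eli (4 total).
An Eulerian trail requires 0 or 2 odd-degree vertices; here there are 4.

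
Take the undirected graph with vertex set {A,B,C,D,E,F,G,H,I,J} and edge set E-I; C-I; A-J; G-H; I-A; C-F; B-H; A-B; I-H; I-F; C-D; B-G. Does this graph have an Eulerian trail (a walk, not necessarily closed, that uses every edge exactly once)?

Degrees: A:3, B:3, C:3, D:1, E:1, F:2, G:2, H:3, I:5, J:1
Odd-degree vertices: A, B, C, D, E, H, I, J (8 total).
With 8 odd-degree vertices (more than two), no single trail can use every edge.

No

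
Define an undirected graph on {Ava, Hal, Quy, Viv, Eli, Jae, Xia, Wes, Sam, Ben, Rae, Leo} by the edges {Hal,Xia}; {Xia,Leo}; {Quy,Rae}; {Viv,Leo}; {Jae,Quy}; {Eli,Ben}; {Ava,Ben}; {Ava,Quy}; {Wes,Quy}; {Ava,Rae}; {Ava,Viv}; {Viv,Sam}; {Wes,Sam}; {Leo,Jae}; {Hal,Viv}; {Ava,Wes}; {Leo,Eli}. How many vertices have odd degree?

2

Degrees: Ava:5, Hal:2, Quy:4, Viv:4, Eli:2, Jae:2, Xia:2, Wes:3, Sam:2, Ben:2, Rae:2, Leo:4
Odd-degree vertices: Ava, Wes.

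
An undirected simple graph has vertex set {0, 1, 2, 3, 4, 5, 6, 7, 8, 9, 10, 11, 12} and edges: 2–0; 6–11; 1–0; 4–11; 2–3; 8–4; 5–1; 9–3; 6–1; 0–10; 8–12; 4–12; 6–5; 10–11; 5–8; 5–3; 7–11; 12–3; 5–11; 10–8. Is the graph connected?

Yes

Starting from 0 and exploring outward reaches every vertex (0, 2, 10, 1, 3, 8, 11, 5, 6, 9, 12, 4, 7); the graph is connected.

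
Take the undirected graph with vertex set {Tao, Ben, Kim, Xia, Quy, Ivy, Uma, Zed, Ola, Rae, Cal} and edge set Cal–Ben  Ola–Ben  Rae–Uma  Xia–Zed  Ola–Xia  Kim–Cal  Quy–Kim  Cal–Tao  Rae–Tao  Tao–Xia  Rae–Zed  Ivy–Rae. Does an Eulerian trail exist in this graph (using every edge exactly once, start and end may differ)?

No

Degrees: Tao:3, Ben:2, Kim:2, Xia:3, Quy:1, Ivy:1, Uma:1, Zed:2, Ola:2, Rae:4, Cal:3
Odd-degree vertices: Tao, Xia, Quy, Ivy, Uma, Cal (6 total).
With 6 odd-degree vertices (more than two), no single trail can use every edge.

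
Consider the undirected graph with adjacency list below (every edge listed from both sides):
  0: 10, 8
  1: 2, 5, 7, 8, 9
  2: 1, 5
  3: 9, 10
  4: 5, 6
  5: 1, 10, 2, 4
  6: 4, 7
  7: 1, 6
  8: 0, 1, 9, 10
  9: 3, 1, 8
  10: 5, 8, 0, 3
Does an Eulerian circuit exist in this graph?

No

Degrees: 0:2, 1:5, 2:2, 3:2, 4:2, 5:4, 6:2, 7:2, 8:4, 9:3, 10:4
Vertices with odd degree: 1, 9. An Eulerian circuit requires all degrees even.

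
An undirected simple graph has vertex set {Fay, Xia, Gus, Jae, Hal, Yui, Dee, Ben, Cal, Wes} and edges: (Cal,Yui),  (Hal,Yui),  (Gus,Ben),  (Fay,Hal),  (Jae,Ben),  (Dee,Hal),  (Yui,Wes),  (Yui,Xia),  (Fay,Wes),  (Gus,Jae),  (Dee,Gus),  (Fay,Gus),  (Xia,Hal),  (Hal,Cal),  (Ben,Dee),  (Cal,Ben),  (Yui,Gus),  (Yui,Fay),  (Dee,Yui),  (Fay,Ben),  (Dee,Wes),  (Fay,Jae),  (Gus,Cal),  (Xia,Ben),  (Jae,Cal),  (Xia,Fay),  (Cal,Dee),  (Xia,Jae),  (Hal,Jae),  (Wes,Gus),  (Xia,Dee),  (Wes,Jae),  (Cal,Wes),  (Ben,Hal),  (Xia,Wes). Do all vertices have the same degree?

Yes

Degrees: Fay:7, Xia:7, Gus:7, Jae:7, Hal:7, Yui:7, Dee:7, Ben:7, Cal:7, Wes:7
Every vertex has degree 7, so the graph is 7-regular.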